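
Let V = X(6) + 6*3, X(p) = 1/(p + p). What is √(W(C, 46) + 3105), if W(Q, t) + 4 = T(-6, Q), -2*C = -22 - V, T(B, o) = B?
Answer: √3095 ≈ 55.633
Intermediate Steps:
X(p) = 1/(2*p)
V = 217/12 (V = (½)/6 + 6*3 = (½)*(⅙) + 18 = 1/12 + 18 = 217/12 ≈ 18.083)
C = 481/24 (C = -(-22 - 1*217/12)/2 = -(-22 - 217/12)/2 = -½*(-481/12) = 481/24 ≈ 20.042)
W(Q, t) = -10 (W(Q, t) = -4 - 6 = -10)
√(W(C, 46) + 3105) = √(-10 + 3105) = √3095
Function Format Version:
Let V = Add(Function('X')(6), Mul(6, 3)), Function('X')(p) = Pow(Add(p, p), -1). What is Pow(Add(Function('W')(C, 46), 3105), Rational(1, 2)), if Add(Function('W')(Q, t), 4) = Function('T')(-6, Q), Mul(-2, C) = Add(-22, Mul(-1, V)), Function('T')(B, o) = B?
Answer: Pow(3095, Rational(1, 2)) ≈ 55.633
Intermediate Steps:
Function('X')(p) = Mul(Rational(1, 2), Pow(p, -1)) (Function('X')(p) = Pow(Mul(2, p), -1) = Mul(Rational(1, 2), Pow(p, -1)))
V = Rational(217, 12) (V = Add(Mul(Rational(1, 2), Pow(6, -1)), Mul(6, 3)) = Add(Mul(Rational(1, 2), Rational(1, 6)), 18) = Add(Rational(1, 12), 18) = Rational(217, 12) ≈ 18.083)
C = Rational(481, 24) (C = Mul(Rational(-1, 2), Add(-22, Mul(-1, Rational(217, 12)))) = Mul(Rational(-1, 2), Add(-22, Rational(-217, 12))) = Mul(Rational(-1, 2), Rational(-481, 12)) = Rational(481, 24) ≈ 20.042)
Function('W')(Q, t) = -10 (Function('W')(Q, t) = Add(-4, -6) = -10)
Pow(Add(Function('W')(C, 46), 3105), Rational(1, 2)) = Pow(Add(-10, 3105), Rational(1, 2)) = Pow(3095, Rational(1, 2))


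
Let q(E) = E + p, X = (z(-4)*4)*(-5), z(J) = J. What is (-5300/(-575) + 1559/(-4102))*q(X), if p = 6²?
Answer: 48358486/47173 ≈ 1025.1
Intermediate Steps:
p = 36
X = 80 (X = -4*4*(-5) = -16*(-5) = 80)
q(E) = 36 + E (q(E) = E + 36 = 36 + E)
(-5300/(-575) + 1559/(-4102))*q(X) = (-5300/(-575) + 1559/(-4102))*(36 + 80) = (-5300*(-1/575) + 1559*(-1/4102))*116 = (212/23 - 1559/4102)*116 = (833767/94346)*116 = 48358486/47173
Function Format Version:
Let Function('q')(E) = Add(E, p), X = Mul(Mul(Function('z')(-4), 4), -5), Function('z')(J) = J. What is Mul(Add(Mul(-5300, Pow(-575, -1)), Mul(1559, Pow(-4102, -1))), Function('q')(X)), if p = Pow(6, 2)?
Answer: Rational(48358486, 47173) ≈ 1025.1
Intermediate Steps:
p = 36
X = 80 (X = Mul(Mul(-4, 4), -5) = Mul(-16, -5) = 80)
Function('q')(E) = Add(36, E) (Function('q')(E) = Add(E, 36) = Add(36, E))
Mul(Add(Mul(-5300, Pow(-575, -1)), Mul(1559, Pow(-4102, -1))), Function('q')(X)) = Mul(Add(Mul(-5300, Pow(-575, -1)), Mul(1559, Pow(-4102, -1))), Add(36, 80)) = Mul(Add(Mul(-5300, Rational(-1, 575)), Mul(1559, Rational(-1, 4102))), 116) = Mul(Add(Rational(212, 23), Rational(-1559, 4102)), 116) = Mul(Rational(833767, 94346), 116) = Rational(48358486, 47173)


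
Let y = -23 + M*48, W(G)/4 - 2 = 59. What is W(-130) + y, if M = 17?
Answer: 1037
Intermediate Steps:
W(G) = 244 (W(G) = 8 + 4*59 = 8 + 236 = 244)
y = 793 (y = -23 + 17*48 = -23 + 816 = 793)
W(-130) + y = 244 + 793 = 1037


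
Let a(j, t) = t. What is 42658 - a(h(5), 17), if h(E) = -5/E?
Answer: 42641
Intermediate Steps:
42658 - a(h(5), 17) = 42658 - 1*17 = 42658 - 17 = 42641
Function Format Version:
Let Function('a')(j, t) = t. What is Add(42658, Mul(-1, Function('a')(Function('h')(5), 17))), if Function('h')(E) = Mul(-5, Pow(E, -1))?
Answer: 42641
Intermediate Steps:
Add(42658, Mul(-1, Function('a')(Function('h')(5), 17))) = Add(42658, Mul(-1, 17)) = Add(42658, -17) = 42641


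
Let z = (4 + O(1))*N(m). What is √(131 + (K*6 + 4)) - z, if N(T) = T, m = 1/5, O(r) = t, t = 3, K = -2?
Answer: -7/5 + √123 ≈ 9.6905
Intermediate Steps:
O(r) = 3
m = ⅕ ≈ 0.20000
z = 7/5 (z = (4 + 3)*(⅕) = 7*(⅕) = 7/5 ≈ 1.4000)
√(131 + (K*6 + 4)) - z = √(131 + (-2*6 + 4)) - 1*7/5 = √(131 + (-12 + 4)) - 7/5 = √(131 - 8) - 7/5 = √123 - 7/5 = -7/5 + √123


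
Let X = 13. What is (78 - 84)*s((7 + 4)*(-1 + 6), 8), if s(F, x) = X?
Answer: -78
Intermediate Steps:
s(F, x) = 13
(78 - 84)*s((7 + 4)*(-1 + 6), 8) = (78 - 84)*13 = -6*13 = -78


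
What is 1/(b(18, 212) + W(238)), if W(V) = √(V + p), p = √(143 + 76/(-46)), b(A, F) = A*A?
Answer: 1/(324 + √(238 + √74773/23)) ≈ 0.0029428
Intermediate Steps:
b(A, F) = A²
p = √74773/23 (p = √(143 + 76*(-1/46)) = √(143 - 38/23) = √(3251/23) = √74773/23 ≈ 11.889)
W(V) = √(V + √74773/23)
1/(b(18, 212) + W(238)) = 1/(18² + √(23*√74773 + 529*238)/23) = 1/(324 + √(23*√74773 + 125902)/23) = 1/(324 + √(125902 + 23*√74773)/23)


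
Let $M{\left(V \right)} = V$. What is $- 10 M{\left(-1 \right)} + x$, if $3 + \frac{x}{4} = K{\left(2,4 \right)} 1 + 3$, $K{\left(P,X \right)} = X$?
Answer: $26$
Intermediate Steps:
$x = 16$ ($x = -12 + 4 \left(4 \cdot 1 + 3\right) = -12 + 4 \left(4 + 3\right) = -12 + 4 \cdot 7 = -12 + 28 = 16$)
$- 10 M{\left(-1 \right)} + x = \left(-10\right) \left(-1\right) + 16 = 10 + 16 = 26$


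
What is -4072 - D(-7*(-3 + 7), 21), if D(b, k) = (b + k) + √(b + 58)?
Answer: -4065 - √30 ≈ -4070.5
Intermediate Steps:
D(b, k) = b + k + √(58 + b) (D(b, k) = (b + k) + √(58 + b) = b + k + √(58 + b))
-4072 - D(-7*(-3 + 7), 21) = -4072 - (-7*(-3 + 7) + 21 + √(58 - 7*(-3 + 7))) = -4072 - (-7*4 + 21 + √(58 - 7*4)) = -4072 - (-28 + 21 + √(58 - 28)) = -4072 - (-28 + 21 + √30) = -4072 - (-7 + √30) = -4072 + (7 - √30) = -4065 - √30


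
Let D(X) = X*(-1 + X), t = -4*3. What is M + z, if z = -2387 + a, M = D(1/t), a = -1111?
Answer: -503699/144 ≈ -3497.9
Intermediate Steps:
t = -12
M = 13/144 (M = (-1 + 1/(-12))/(-12) = -(-1 - 1/12)/12 = -1/12*(-13/12) = 13/144 ≈ 0.090278)
z = -3498 (z = -2387 - 1111 = -3498)
M + z = 13/144 - 3498 = -503699/144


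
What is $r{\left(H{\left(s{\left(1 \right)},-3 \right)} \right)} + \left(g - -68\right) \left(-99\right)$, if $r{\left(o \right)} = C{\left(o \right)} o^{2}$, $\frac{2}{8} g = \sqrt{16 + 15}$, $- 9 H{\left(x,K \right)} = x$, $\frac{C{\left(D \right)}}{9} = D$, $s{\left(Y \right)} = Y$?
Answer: $- \frac{545293}{81} - 396 \sqrt{31} \approx -8936.8$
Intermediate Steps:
$C{\left(D \right)} = 9 D$
$H{\left(x,K \right)} = - \frac{x}{9}$
$g = 4 \sqrt{31}$ ($g = 4 \sqrt{16 + 15} = 4 \sqrt{31} \approx 22.271$)
$r{\left(o \right)} = 9 o^{3}$ ($r{\left(o \right)} = 9 o o^{2} = 9 o^{3}$)
$r{\left(H{\left(s{\left(1 \right)},-3 \right)} \right)} + \left(g - -68\right) \left(-99\right) = 9 \left(\left(- \frac{1}{9}\right) 1\right)^{3} + \left(4 \sqrt{31} - -68\right) \left(-99\right) = 9 \left(- \frac{1}{9}\right)^{3} + \left(4 \sqrt{31} + 68\right) \left(-99\right) = 9 \left(- \frac{1}{729}\right) + \left(68 + 4 \sqrt{31}\right) \left(-99\right) = - \frac{1}{81} - \left(6732 + 396 \sqrt{31}\right) = - \frac{545293}{81} - 396 \sqrt{31}$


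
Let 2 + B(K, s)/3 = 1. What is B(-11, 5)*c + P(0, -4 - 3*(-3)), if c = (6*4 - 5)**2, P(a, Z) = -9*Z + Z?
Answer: -1123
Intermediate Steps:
B(K, s) = -3 (B(K, s) = -6 + 3*1 = -6 + 3 = -3)
P(a, Z) = -8*Z
c = 361 (c = (24 - 5)**2 = 19**2 = 361)
B(-11, 5)*c + P(0, -4 - 3*(-3)) = -3*361 - 8*(-4 - 3*(-3)) = -1083 - 8*(-4 + 9) = -1083 - 8*5 = -1083 - 40 = -1123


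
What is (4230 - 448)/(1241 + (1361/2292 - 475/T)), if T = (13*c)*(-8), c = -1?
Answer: 225376944/73716883 ≈ 3.0573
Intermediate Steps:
T = 104 (T = (13*(-1))*(-8) = -13*(-8) = 104)
(4230 - 448)/(1241 + (1361/2292 - 475/T)) = (4230 - 448)/(1241 + (1361/2292 - 475/104)) = 3782/(1241 + (1361*(1/2292) - 475*1/104)) = 3782/(1241 + (1361/2292 - 475/104)) = 3782/(1241 - 236789/59592) = 3782/(73716883/59592) = 3782*(59592/73716883) = 225376944/73716883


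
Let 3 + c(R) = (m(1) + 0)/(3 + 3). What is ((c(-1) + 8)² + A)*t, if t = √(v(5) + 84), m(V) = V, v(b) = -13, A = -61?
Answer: -1235*√71/36 ≈ -289.06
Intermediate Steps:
c(R) = -17/6 (c(R) = -3 + (1 + 0)/(3 + 3) = -3 + 1/6 = -3 + 1*(⅙) = -3 + ⅙ = -17/6)
t = √71 (t = √(-13 + 84) = √71 ≈ 8.4261)
((c(-1) + 8)² + A)*t = ((-17/6 + 8)² - 61)*√71 = ((31/6)² - 61)*√71 = (961/36 - 61)*√71 = -1235*√71/36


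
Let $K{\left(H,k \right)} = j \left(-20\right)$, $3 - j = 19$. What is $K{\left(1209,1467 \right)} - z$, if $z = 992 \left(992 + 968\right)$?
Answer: $-1944000$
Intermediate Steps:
$j = -16$ ($j = 3 - 19 = -16$)
$K{\left(H,k \right)} = 320$ ($K{\left(H,k \right)} = \left(-16\right) \left(-20\right) = 320$)
$z = 1944320$ ($z = 992 \cdot 1960 = 1944320$)
$K{\left(1209,1467 \right)} - z = 320 - 1944320 = -1944000$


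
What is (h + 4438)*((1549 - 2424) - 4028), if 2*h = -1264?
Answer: -18660818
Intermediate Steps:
h = -632 (h = (½)*(-1264) = -632)
(h + 4438)*((1549 - 2424) - 4028) = (-632 + 4438)*((1549 - 2424) - 4028) = 3806*(-875 - 4028) = 3806*(-4903) = -18660818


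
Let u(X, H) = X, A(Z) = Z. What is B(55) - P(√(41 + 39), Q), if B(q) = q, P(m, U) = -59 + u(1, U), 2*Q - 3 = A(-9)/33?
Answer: 113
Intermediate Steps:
Q = 15/11 (Q = 3/2 + (-9/33)/2 = 3/2 + (-9*1/33)/2 = 3/2 + (½)*(-3/11) = 3/2 - 3/22 = 15/11 ≈ 1.3636)
P(m, U) = -58 (P(m, U) = -59 + 1 = -58)
B(55) - P(√(41 + 39), Q) = 55 - 1*(-58) = 55 + 58 = 113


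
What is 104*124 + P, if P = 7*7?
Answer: 12945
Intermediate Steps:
P = 49
104*124 + P = 104*124 + 49 = 12896 + 49 = 12945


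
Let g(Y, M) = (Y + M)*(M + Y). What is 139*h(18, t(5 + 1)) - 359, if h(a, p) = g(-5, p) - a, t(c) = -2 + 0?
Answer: 3950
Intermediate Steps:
g(Y, M) = (M + Y)² (g(Y, M) = (M + Y)*(M + Y) = (M + Y)²)
t(c) = -2
h(a, p) = (-5 + p)² - a (h(a, p) = (p - 5)² - a = (-5 + p)² - a)
139*h(18, t(5 + 1)) - 359 = 139*((-5 - 2)² - 1*18) - 359 = 139*((-7)² - 18) - 359 = 139*(49 - 18) - 359 = 139*31 - 359 = 4309 - 359 = 3950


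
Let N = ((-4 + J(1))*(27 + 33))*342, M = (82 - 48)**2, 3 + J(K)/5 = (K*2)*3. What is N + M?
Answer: 226876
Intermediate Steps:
J(K) = -15 + 30*K (J(K) = -15 + 5*((K*2)*3) = -15 + 5*((2*K)*3) = -15 + 5*(6*K) = -15 + 30*K)
M = 1156 (M = 34**2 = 1156)
N = 225720 (N = ((-4 + (-15 + 30*1))*(27 + 33))*342 = ((-4 + (-15 + 30))*60)*342 = ((-4 + 15)*60)*342 = (11*60)*342 = 660*342 = 225720)
N + M = 225720 + 1156 = 226876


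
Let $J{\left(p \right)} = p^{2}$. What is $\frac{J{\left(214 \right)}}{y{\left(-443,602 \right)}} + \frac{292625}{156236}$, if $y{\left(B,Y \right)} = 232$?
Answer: $\frac{902859107}{4530844} \approx 199.27$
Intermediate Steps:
$\frac{J{\left(214 \right)}}{y{\left(-443,602 \right)}} + \frac{292625}{156236} = \frac{214^{2}}{232} + \frac{292625}{156236} = 45796 \cdot \frac{1}{232} + 292625 \cdot \frac{1}{156236} = \frac{11449}{58} + \frac{292625}{156236} = \frac{902859107}{4530844}$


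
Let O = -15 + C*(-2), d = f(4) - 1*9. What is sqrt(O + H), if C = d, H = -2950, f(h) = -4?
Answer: I*sqrt(2939) ≈ 54.213*I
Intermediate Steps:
d = -13 (d = -4 - 1*9 = -4 - 9 = -13)
C = -13
O = 11 (O = -15 - 13*(-2) = -15 + 26 = 11)
sqrt(O + H) = sqrt(11 - 2950) = sqrt(-2939) = I*sqrt(2939)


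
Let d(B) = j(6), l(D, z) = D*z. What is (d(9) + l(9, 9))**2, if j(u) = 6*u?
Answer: 13689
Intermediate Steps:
d(B) = 36 (d(B) = 6*6 = 36)
(d(9) + l(9, 9))**2 = (36 + 9*9)**2 = (36 + 81)**2 = 117**2 = 13689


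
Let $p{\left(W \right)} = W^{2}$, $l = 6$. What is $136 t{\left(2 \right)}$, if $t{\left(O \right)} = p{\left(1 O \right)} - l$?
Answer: $-272$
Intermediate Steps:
$t{\left(O \right)} = -6 + O^{2}$ ($t{\left(O \right)} = \left(1 O\right)^{2} - 6 = O^{2} - 6 = -6 + O^{2}$)
$136 t{\left(2 \right)} = 136 \left(-6 + 2^{2}\right) = 136 \left(-6 + 4\right) = 136 \left(-2\right) = -272$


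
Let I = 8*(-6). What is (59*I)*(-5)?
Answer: 14160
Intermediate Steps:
I = -48
(59*I)*(-5) = (59*(-48))*(-5) = -2832*(-5) = 14160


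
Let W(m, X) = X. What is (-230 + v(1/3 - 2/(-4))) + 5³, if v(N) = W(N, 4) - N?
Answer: -611/6 ≈ -101.83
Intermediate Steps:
v(N) = 4 - N
(-230 + v(1/3 - 2/(-4))) + 5³ = (-230 + (4 - (1/3 - 2/(-4)))) + 5³ = (-230 + (4 - (1*(⅓) - 2*(-¼)))) + 125 = (-230 + (4 - (⅓ + ½))) + 125 = (-230 + (4 - 1*⅚)) + 125 = (-230 + (4 - ⅚)) + 125 = (-230 + 19/6) + 125 = -1361/6 + 125 = -611/6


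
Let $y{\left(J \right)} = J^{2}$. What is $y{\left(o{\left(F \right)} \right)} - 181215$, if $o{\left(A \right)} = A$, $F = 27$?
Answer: $-180486$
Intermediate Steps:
$y{\left(o{\left(F \right)} \right)} - 181215 = 27^{2} - 181215 = 729 - 181215 = -180486$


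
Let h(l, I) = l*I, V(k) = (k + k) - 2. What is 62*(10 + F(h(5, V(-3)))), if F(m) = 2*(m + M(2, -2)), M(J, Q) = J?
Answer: -4092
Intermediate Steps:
V(k) = -2 + 2*k (V(k) = 2*k - 2 = -2 + 2*k)
h(l, I) = I*l
F(m) = 4 + 2*m (F(m) = 2*(m + 2) = 2*(2 + m) = 4 + 2*m)
62*(10 + F(h(5, V(-3)))) = 62*(10 + (4 + 2*((-2 + 2*(-3))*5))) = 62*(10 + (4 + 2*((-2 - 6)*5))) = 62*(10 + (4 + 2*(-8*5))) = 62*(10 + (4 + 2*(-40))) = 62*(10 + (4 - 80)) = 62*(10 - 76) = 62*(-66) = -4092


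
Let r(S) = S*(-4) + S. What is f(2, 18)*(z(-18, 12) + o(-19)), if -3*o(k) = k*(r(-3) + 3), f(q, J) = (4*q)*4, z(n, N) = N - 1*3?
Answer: 2720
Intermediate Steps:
z(n, N) = -3 + N (z(n, N) = N - 3 = -3 + N)
r(S) = -3*S (r(S) = -4*S + S = -3*S)
f(q, J) = 16*q
o(k) = -4*k (o(k) = -k*(-3*(-3) + 3)/3 = -k*(9 + 3)/3 = -k*12/3 = -4*k)
f(2, 18)*(z(-18, 12) + o(-19)) = (16*2)*((-3 + 12) - 4*(-19)) = 32*(9 + 76) = 32*85 = 2720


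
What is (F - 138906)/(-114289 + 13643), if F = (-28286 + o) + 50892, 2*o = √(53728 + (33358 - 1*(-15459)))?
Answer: 58150/50323 - √102545/201292 ≈ 1.1539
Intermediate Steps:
o = √102545/2 (o = √(53728 + (33358 - 1*(-15459)))/2 = √(53728 + (33358 + 15459))/2 = √(53728 + 48817)/2 = √102545/2 ≈ 160.11)
F = 22606 + √102545/2 (F = (-28286 + √102545/2) + 50892 = 22606 + √102545/2 ≈ 22766.)
(F - 138906)/(-114289 + 13643) = ((22606 + √102545/2) - 138906)/(-114289 + 13643) = (-116300 + √102545/2)/(-100646) = (-116300 + √102545/2)*(-1/100646) = 58150/50323 - √102545/201292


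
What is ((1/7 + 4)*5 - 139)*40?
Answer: -33120/7 ≈ -4731.4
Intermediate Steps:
((1/7 + 4)*5 - 139)*40 = ((29/7)*5 - 139)*40 = (145/7 - 139)*40 = -828/7*40 = -33120/7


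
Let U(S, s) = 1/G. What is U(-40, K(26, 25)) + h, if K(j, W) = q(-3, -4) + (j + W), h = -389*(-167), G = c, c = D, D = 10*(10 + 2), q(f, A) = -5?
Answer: 7795561/120 ≈ 64963.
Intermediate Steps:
D = 120 (D = 10*12 = 120)
c = 120
G = 120
h = 64963
K(j, W) = -5 + W + j (K(j, W) = -5 + (j + W) = -5 + (W + j) = -5 + W + j)
U(S, s) = 1/120
U(-40, K(26, 25)) + h = 1/120 + 64963 = 7795561/120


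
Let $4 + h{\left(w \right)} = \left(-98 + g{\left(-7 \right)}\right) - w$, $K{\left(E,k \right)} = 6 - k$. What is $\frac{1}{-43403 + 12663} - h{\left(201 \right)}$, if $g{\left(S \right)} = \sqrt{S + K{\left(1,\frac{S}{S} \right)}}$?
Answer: $\frac{9314219}{30740} - i \sqrt{2} \approx 303.0 - 1.4142 i$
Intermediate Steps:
$g{\left(S \right)} = \sqrt{5 + S}$ ($g{\left(S \right)} = \sqrt{S + \left(6 - \frac{S}{S}\right)} = \sqrt{S + \left(6 - 1\right)} = \sqrt{S + 5} = \sqrt{5 + S}$)
$h{\left(w \right)} = -102 - w + i \sqrt{2}$ ($h{\left(w \right)} = -4 - \left(98 + w - \sqrt{5 - 7}\right) = -4 - \left(98 + w - i \sqrt{2}\right) = -102 - w + i \sqrt{2}$)
$\frac{1}{-43403 + 12663} - h{\left(201 \right)} = \frac{1}{-43403 + 12663} - \left(-102 - 201 + i \sqrt{2}\right) = \frac{1}{-30740} - \left(-102 - 201 + i \sqrt{2}\right) = - \frac{1}{30740} - \left(-303 + i \sqrt{2}\right) = - \frac{1}{30740} + \left(303 - i \sqrt{2}\right) = \frac{9314219}{30740} - i \sqrt{2}$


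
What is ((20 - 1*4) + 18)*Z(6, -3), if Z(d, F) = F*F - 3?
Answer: 204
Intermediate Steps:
Z(d, F) = -3 + F**2 (Z(d, F) = F**2 - 3 = -3 + F**2)
((20 - 1*4) + 18)*Z(6, -3) = ((20 - 1*4) + 18)*(-3 + (-3)**2) = ((20 - 4) + 18)*(-3 + 9) = (16 + 18)*6 = 34*6 = 204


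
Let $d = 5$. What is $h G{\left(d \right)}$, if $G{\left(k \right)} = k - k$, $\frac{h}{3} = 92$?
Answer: $0$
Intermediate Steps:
$h = 276$ ($h = 3 \cdot 92 = 276$)
$G{\left(k \right)} = 0$
$h G{\left(d \right)} = 276 \cdot 0 = 0$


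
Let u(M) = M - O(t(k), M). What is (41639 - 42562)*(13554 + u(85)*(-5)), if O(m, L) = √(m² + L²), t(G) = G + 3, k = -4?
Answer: -12118067 - 4615*√7226 ≈ -1.2510e+7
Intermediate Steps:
t(G) = 3 + G
O(m, L) = √(L² + m²)
u(M) = M - √(1 + M²) (u(M) = M - √(M² + (3 - 4)²) = M - √(M² + (-1)²) = M - √(M² + 1) = M - √(1 + M²))
(41639 - 42562)*(13554 + u(85)*(-5)) = (41639 - 42562)*(13554 + (85 - √(1 + 85²))*(-5)) = -923*(13554 + (85 - √(1 + 7225))*(-5)) = -923*(13554 + (85 - √7226)*(-5)) = -923*(13554 + (-425 + 5*√7226)) = -923*(13129 + 5*√7226) = -12118067 - 4615*√7226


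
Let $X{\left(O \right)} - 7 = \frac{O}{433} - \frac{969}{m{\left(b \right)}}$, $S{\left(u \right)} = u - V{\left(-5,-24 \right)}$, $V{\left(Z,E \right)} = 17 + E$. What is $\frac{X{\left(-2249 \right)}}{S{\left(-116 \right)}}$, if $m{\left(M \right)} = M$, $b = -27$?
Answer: $- \frac{146897}{424773} \approx -0.34582$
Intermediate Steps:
$S{\left(u \right)} = 7 + u$ ($S{\left(u \right)} = u - \left(17 - 24\right) = u - -7 = u + 7 = 7 + u$)
$X{\left(O \right)} = \frac{386}{9} + \frac{O}{433}$ ($X{\left(O \right)} = 7 + \left(\frac{O}{433} - \frac{969}{-27}\right) = 7 + \left(O \frac{1}{433} - - \frac{323}{9}\right) = 7 + \left(\frac{O}{433} + \frac{323}{9}\right) = 7 + \left(\frac{323}{9} + \frac{O}{433}\right) = \frac{386}{9} + \frac{O}{433}$)
$\frac{X{\left(-2249 \right)}}{S{\left(-116 \right)}} = \frac{\frac{386}{9} + \frac{1}{433} \left(-2249\right)}{7 - 116} = \frac{\frac{386}{9} - \frac{2249}{433}}{-109} = \frac{146897}{3897} \left(- \frac{1}{109}\right) = - \frac{146897}{424773}$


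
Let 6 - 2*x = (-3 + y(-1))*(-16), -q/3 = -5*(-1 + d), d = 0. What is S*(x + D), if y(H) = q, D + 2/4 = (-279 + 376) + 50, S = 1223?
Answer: 13453/2 ≈ 6726.5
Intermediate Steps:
q = -15 (q = -(-15)*(-1 + 0) = -(-15)*(-1) = -3*5 = -15)
D = 293/2 (D = -½ + ((-279 + 376) + 50) = -½ + (97 + 50) = -½ + 147 = 293/2 ≈ 146.50)
y(H) = -15
x = -141 (x = 3 - (-3 - 15)*(-16)/2 = 3 - (-9)*(-16) = 3 - ½*288 = 3 - 144 = -141)
S*(x + D) = 1223*(-141 + 293/2) = 1223*(11/2) = 13453/2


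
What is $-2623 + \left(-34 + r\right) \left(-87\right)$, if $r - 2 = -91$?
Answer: $8078$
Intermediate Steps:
$r = -89$ ($r = 2 - 91 = -89$)
$-2623 + \left(-34 + r\right) \left(-87\right) = -2623 + \left(-34 - 89\right) \left(-87\right) = -2623 - -10701 = -2623 + 10701 = 8078$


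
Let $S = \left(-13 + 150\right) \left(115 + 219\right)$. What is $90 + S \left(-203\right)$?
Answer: $-9288784$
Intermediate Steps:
$S = 45758$ ($S = 137 \cdot 334 = 45758$)
$90 + S \left(-203\right) = 90 + 45758 \left(-203\right) = 90 - 9288874 = -9288784$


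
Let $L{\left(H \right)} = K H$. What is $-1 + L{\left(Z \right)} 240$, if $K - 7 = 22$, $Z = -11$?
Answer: $-76561$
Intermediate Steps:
$K = 29$ ($K = 7 + 22 = 29$)
$L{\left(H \right)} = 29 H$
$-1 + L{\left(Z \right)} 240 = -1 + 29 \left(-11\right) 240 = -1 - 76560 = -76561$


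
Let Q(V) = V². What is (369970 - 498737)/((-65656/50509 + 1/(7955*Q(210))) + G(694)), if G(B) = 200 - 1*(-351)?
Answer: -2281666265304646500/9740323246897009 ≈ -234.25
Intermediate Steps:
G(B) = 551 (G(B) = 200 + 351 = 551)
(369970 - 498737)/((-65656/50509 + 1/(7955*Q(210))) + G(694)) = (369970 - 498737)/((-65656/50509 + 1/(7955*(210²))) + 551) = -128767/((-65656*1/50509 + (1/7955)/44100) + 551) = -128767/((-65656/50509 + (1/7955)*(1/44100)) + 551) = -128767/((-65656/50509 + 1/350815500) + 551) = -128767/(-23033142417491/17719340089500 + 551) = -128767/9740323246897009/17719340089500 = -128767*17719340089500/9740323246897009 = -2281666265304646500/9740323246897009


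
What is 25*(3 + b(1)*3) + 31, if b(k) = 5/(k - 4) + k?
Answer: 56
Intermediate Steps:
b(k) = k + 5/(-4 + k) (b(k) = 5/(-4 + k) + k = k + 5/(-4 + k))
25*(3 + b(1)*3) + 31 = 25*(3 + ((5 + 1**2 - 4*1)/(-4 + 1))*3) + 31 = 25*(3 + ((5 + 1 - 4)/(-3))*3) + 31 = 25*(3 - 1/3*2*3) + 31 = 25*(3 - 2/3*3) + 31 = 25*(3 - 2) + 31 = 25*1 + 31 = 25 + 31 = 56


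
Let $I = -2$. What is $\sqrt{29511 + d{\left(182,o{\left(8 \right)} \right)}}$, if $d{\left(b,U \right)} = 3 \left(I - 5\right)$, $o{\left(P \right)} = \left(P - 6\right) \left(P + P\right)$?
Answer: $\sqrt{29490} \approx 171.73$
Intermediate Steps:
$o{\left(P \right)} = 2 P \left(-6 + P\right)$ ($o{\left(P \right)} = \left(-6 + P\right) 2 P = 2 P \left(-6 + P\right)$)
$d{\left(b,U \right)} = -21$ ($d{\left(b,U \right)} = 3 \left(-2 - 5\right) = 3 \left(-7\right) = -21$)
$\sqrt{29511 + d{\left(182,o{\left(8 \right)} \right)}} = \sqrt{29511 - 21} = \sqrt{29490}$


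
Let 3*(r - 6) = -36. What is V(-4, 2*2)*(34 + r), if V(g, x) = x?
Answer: 112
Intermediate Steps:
r = -6 (r = 6 + (⅓)*(-36) = 6 - 12 = -6)
V(-4, 2*2)*(34 + r) = (2*2)*(34 - 6) = 4*28 = 112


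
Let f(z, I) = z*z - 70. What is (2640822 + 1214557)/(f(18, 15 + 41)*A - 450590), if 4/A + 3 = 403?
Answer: -192768950/22529373 ≈ -8.5563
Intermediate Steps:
A = 1/100 (A = 4/(-3 + 403) = 4/400 = 4*(1/400) = 1/100 ≈ 0.010000)
f(z, I) = -70 + z² (f(z, I) = z² - 70 = -70 + z²)
(2640822 + 1214557)/(f(18, 15 + 41)*A - 450590) = (2640822 + 1214557)/((-70 + 18²)*(1/100) - 450590) = 3855379/((-70 + 324)*(1/100) - 450590) = 3855379/(254*(1/100) - 450590) = 3855379/(127/50 - 450590) = 3855379/(-22529373/50) = 3855379*(-50/22529373) = -192768950/22529373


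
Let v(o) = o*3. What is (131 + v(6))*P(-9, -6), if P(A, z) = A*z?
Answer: 8046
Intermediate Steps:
v(o) = 3*o
(131 + v(6))*P(-9, -6) = (131 + 3*6)*(-9*(-6)) = (131 + 18)*54 = 149*54 = 8046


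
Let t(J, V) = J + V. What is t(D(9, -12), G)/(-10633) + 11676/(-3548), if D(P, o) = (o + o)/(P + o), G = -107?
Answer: -30949914/9431471 ≈ -3.2816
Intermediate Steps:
D(P, o) = 2*o/(P + o) (D(P, o) = (2*o)/(P + o) = 2*o/(P + o))
t(D(9, -12), G)/(-10633) + 11676/(-3548) = (2*(-12)/(9 - 12) - 107)/(-10633) + 11676/(-3548) = (2*(-12)/(-3) - 107)*(-1/10633) + 11676*(-1/3548) = (2*(-12)*(-⅓) - 107)*(-1/10633) - 2919/887 = (8 - 107)*(-1/10633) - 2919/887 = -99*(-1/10633) - 2919/887 = 99/10633 - 2919/887 = -30949914/9431471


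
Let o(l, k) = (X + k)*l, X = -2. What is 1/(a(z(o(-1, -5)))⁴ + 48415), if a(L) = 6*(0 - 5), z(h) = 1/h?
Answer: 1/858415 ≈ 1.1649e-6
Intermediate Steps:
o(l, k) = l*(-2 + k) (o(l, k) = (-2 + k)*l = l*(-2 + k))
a(L) = -30 (a(L) = 6*(-5) = -30)
1/(a(z(o(-1, -5)))⁴ + 48415) = 1/((-30)⁴ + 48415) = 1/(810000 + 48415) = 1/858415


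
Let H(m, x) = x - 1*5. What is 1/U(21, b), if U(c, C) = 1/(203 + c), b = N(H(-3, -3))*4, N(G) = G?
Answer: 224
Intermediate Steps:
H(m, x) = -5 + x (H(m, x) = x - 5 = -5 + x)
b = -32 (b = (-5 - 3)*4 = -8*4 = -32)
1/U(21, b) = 1/(1/(203 + 21)) = 1/(1/224) = 224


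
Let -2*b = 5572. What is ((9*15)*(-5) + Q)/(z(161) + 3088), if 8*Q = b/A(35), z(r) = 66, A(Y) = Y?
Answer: -721/3320 ≈ -0.21717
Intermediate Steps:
b = -2786 (b = -½*5572 = -2786)
Q = -199/20 (Q = (-2786/35)/8 = (-2786*1/35)/8 = (⅛)*(-398/5) = -199/20 ≈ -9.9500)
((9*15)*(-5) + Q)/(z(161) + 3088) = ((9*15)*(-5) - 199/20)/(66 + 3088) = (135*(-5) - 199/20)/3154 = (-675 - 199/20)*(1/3154) = -13699/20*1/3154 = -721/3320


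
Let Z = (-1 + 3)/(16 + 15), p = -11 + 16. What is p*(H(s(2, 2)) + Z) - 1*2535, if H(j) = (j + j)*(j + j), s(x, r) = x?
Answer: -76095/31 ≈ -2454.7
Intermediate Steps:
p = 5
H(j) = 4*j**2 (H(j) = (2*j)*(2*j) = 4*j**2)
Z = 2/31 ≈ 0.064516
p*(H(s(2, 2)) + Z) - 1*2535 = 5*(4*2**2 + 2/31) - 1*2535 = 5*(4*4 + 2/31) - 2535 = 5*(16 + 2/31) - 2535 = 5*(498/31) - 2535 = 2490/31 - 2535 = -76095/31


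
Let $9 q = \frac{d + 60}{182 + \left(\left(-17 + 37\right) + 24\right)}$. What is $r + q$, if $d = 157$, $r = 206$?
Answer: $\frac{419221}{2034} \approx 206.11$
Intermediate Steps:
$q = \frac{217}{2034}$ ($q = \frac{\left(157 + 60\right) \frac{1}{182 + \left(\left(-17 + 37\right) + 24\right)}}{9} = \frac{217 \frac{1}{182 + \left(20 + 24\right)}}{9} = \frac{217 \frac{1}{182 + 44}}{9} = \frac{217 \cdot \frac{1}{226}}{9} = \frac{1}{9} \cdot \frac{217}{226} = \frac{217}{2034} \approx 0.10669$)
$r + q = 206 + \frac{217}{2034} = \frac{419221}{2034}$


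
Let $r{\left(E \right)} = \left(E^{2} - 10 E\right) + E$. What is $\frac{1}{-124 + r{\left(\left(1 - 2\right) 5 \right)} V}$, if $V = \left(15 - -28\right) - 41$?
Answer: $\frac{1}{16} \approx 0.0625$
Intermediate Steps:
$V = 2$ ($V = \left(15 + 28\right) - 41 = 43 - 41 = 2$)
$r{\left(E \right)} = E^{2} - 9 E$
$\frac{1}{-124 + r{\left(\left(1 - 2\right) 5 \right)} V} = \frac{1}{-124 + \left(1 - 2\right) 5 \left(-9 + \left(1 - 2\right) 5\right) 2} = \frac{1}{-124 + \left(-1\right) 5 \left(-9 - 5\right) 2} = \frac{1}{-124 + - 5 \left(-9 - 5\right) 2} = \frac{1}{-124 + \left(-5\right) \left(-14\right) 2} = \frac{1}{-124 + 70 \cdot 2} = \frac{1}{-124 + 140} = \frac{1}{16}$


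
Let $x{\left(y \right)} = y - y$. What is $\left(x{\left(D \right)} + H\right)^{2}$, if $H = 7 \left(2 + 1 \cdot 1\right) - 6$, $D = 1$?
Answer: $225$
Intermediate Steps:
$x{\left(y \right)} = 0$
$H = 15$ ($H = 7 \left(2 + 1\right) - 6 = 7 \cdot 3 - 6 = 21 - 6 = 15$)
$\left(x{\left(D \right)} + H\right)^{2} = \left(0 + 15\right)^{2} = 15^{2} = 225$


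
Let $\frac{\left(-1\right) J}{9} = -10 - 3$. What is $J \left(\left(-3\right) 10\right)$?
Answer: $-3510$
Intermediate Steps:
$J = 117$ ($J = - 9 \left(-10 - 3\right) = \left(-9\right) \left(-13\right) = 117$)
$J \left(\left(-3\right) 10\right) = 117 \left(\left(-3\right) 10\right) = 117 \left(-30\right) = -3510$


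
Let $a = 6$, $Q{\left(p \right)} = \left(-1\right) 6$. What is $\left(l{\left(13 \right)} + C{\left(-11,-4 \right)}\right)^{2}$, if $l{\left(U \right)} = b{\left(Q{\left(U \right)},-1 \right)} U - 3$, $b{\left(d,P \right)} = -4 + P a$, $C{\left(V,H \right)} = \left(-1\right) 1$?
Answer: $17956$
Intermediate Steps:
$Q{\left(p \right)} = -6$
$C{\left(V,H \right)} = -1$
$b{\left(d,P \right)} = -4 + 6 P$ ($b{\left(d,P \right)} = -4 + P 6 = -4 + 6 P$)
$l{\left(U \right)} = -3 - 10 U$ ($l{\left(U \right)} = \left(-4 + 6 \left(-1\right)\right) U - 3 = \left(-4 - 6\right) U - 3 = - 10 U - 3 = -3 - 10 U$)
$\left(l{\left(13 \right)} + C{\left(-11,-4 \right)}\right)^{2} = \left(\left(-3 - 130\right) - 1\right)^{2} = \left(-133 - 1\right)^{2} = \left(-134\right)^{2} = 17956$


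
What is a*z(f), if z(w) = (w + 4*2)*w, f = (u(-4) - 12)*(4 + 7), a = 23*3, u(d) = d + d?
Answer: 3218160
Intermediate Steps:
u(d) = 2*d
a = 69
f = -220 (f = (2*(-4) - 12)*(4 + 7) = (-8 - 12)*11 = -20*11 = -220)
z(w) = w*(8 + w) (z(w) = (w + 8)*w = (8 + w)*w = w*(8 + w))
a*z(f) = 69*(-220*(8 - 220)) = 69*(-220*(-212)) = 69*46640 = 3218160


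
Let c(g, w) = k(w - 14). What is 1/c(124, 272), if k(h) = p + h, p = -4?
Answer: 1/254 ≈ 0.0039370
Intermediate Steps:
k(h) = -4 + h
c(g, w) = -18 + w (c(g, w) = -4 + (w - 14) = -4 + (-14 + w) = -18 + w)
1/c(124, 272) = 1/(-18 + 272) = 1/254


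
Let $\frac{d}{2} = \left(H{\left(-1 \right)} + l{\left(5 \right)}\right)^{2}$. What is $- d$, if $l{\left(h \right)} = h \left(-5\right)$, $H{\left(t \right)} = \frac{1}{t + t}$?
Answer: $- \frac{2601}{2} \approx -1300.5$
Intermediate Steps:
$H{\left(t \right)} = \frac{1}{2 t}$
$l{\left(h \right)} = - 5 h$
$d = \frac{2601}{2}$ ($d = 2 \left(\frac{1}{2 \left(-1\right)} - 25\right)^{2} = 2 \left(\frac{1}{2} \left(-1\right) - 25\right)^{2} = 2 \left(- \frac{1}{2} - 25\right)^{2} = 2 \left(- \frac{51}{2}\right)^{2} = 2 \cdot \frac{2601}{4} = \frac{2601}{2} \approx 1300.5$)
$- d = \left(-1\right) \frac{2601}{2} = - \frac{2601}{2}$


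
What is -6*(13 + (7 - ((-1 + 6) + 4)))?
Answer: -66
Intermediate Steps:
-6*(13 + (7 - ((-1 + 6) + 4))) = -6*(13 + (7 - (5 + 4))) = -6*(13 + (7 - 1*9)) = -6*(13 + (7 - 9)) = -6*(13 - 2) = -6*11 = -66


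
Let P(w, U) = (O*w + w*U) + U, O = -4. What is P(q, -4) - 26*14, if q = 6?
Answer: -416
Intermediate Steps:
P(w, U) = U - 4*w + U*w (P(w, U) = (-4*w + w*U) + U = (-4*w + U*w) + U = U - 4*w + U*w)
P(q, -4) - 26*14 = (-4 - 4*6 - 4*6) - 26*14 = (-4 - 24 - 24) - 364 = -52 - 364 = -416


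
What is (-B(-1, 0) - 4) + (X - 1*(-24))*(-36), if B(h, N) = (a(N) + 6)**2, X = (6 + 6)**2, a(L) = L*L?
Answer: -6088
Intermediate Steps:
a(L) = L**2
X = 144 (X = 12**2 = 144)
B(h, N) = (6 + N**2)**2 (B(h, N) = (N**2 + 6)**2 = (6 + N**2)**2)
(-B(-1, 0) - 4) + (X - 1*(-24))*(-36) = (-(6 + 0**2)**2 - 4) + (144 - 1*(-24))*(-36) = (-(6 + 0)**2 - 4) + (144 + 24)*(-36) = (-1*6**2 - 4) + 168*(-36) = (-1*36 - 4) - 6048 = (-36 - 4) - 6048 = -40 - 6048 = -6088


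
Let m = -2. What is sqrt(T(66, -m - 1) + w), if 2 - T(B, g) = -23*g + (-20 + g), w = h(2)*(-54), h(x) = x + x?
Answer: 2*I*sqrt(43) ≈ 13.115*I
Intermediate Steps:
h(x) = 2*x
w = -216 (w = (2*2)*(-54) = 4*(-54) = -216)
T(B, g) = 22 + 22*g (T(B, g) = 2 - (-23*g + (-20 + g)) = 2 - (-20 - 22*g) = 2 + (20 + 22*g) = 22 + 22*g)
sqrt(T(66, -m - 1) + w) = sqrt((22 + 22*(-1*(-2) - 1)) - 216) = sqrt((22 + 22*(2 - 1)) - 216) = sqrt((22 + 22*1) - 216) = sqrt((22 + 22) - 216) = sqrt(44 - 216) = sqrt(-172) = 2*I*sqrt(43)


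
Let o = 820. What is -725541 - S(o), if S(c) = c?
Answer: -726361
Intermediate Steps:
-725541 - S(o) = -725541 - 1*820 = -725541 - 820 = -726361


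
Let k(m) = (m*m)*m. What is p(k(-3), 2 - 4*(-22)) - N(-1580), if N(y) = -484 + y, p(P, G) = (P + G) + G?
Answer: 2217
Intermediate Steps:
k(m) = m³ (k(m) = m²*m = m³)
p(P, G) = P + 2*G (p(P, G) = (G + P) + G = P + 2*G)
p(k(-3), 2 - 4*(-22)) - N(-1580) = ((-3)³ + 2*(2 - 4*(-22))) - (-484 - 1580) = (-27 + 2*(2 + 88)) - 1*(-2064) = (-27 + 2*90) + 2064 = (-27 + 180) + 2064 = 153 + 2064 = 2217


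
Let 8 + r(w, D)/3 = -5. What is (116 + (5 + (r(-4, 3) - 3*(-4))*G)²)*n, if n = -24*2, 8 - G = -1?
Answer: -2724480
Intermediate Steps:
G = 9 (G = 8 - 1*(-1) = 8 + 1 = 9)
r(w, D) = -39 (r(w, D) = -24 + 3*(-5) = -24 - 15 = -39)
n = -48
(116 + (5 + (r(-4, 3) - 3*(-4))*G)²)*n = (116 + (5 + (-39 - 3*(-4))*9)²)*(-48) = (116 + (5 + (-39 + 12)*9)²)*(-48) = (116 + (5 - 27*9)²)*(-48) = (116 + (5 - 243)²)*(-48) = (116 + (-238)²)*(-48) = (116 + 56644)*(-48) = 56760*(-48) = -2724480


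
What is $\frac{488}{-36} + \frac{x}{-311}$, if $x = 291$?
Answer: $- \frac{40561}{2799} \approx -14.491$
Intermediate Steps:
$\frac{488}{-36} + \frac{x}{-311} = \frac{488}{-36} + \frac{291}{-311} = 488 \left(- \frac{1}{36}\right) + 291 \left(- \frac{1}{311}\right) = - \frac{122}{9} - \frac{291}{311} = - \frac{40561}{2799}$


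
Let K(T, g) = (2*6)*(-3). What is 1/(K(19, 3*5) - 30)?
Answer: -1/66 ≈ -0.015152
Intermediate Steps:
K(T, g) = -36 (K(T, g) = 12*(-3) = -36)
1/(K(19, 3*5) - 30) = 1/(-36 - 30) = 1/(-66) = -1/66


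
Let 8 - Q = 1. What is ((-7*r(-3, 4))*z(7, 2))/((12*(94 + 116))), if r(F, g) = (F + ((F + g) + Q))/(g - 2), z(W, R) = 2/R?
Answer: -1/144 ≈ -0.0069444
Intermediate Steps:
Q = 7 (Q = 8 - 1*1 = 8 - 1 = 7)
r(F, g) = (7 + g + 2*F)/(-2 + g) (r(F, g) = (F + ((F + g) + 7))/(g - 2) = (F + (7 + F + g))/(-2 + g) = (7 + g + 2*F)/(-2 + g))
((-7*r(-3, 4))*z(7, 2))/((12*(94 + 116))) = ((-7*(7 + 4 + 2*(-3))/(-2 + 4))*(2/2))/((12*(94 + 116))) = ((-7*(7 + 4 - 6)/2)*(2*(½)))/((12*210)) = (-7*5/2*1)/2520 = (-7*5/2*1)*(1/2520) = -35/2*1*(1/2520) = -35/2*1/2520 = -1/144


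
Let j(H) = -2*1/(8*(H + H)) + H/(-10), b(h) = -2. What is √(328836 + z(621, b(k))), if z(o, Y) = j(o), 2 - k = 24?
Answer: √5635053132990/4140 ≈ 573.39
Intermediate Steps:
k = -22 (k = 2 - 1*24 = 2 - 24 = -22)
j(H) = -1/(8*H) - H/10 (j(H) = -2*1/(16*H) + H*(-⅒) = -2*1/(16*H) - H/10 = -1/(8*H) - H/10)
z(o, Y) = -1/(8*o) - o/10
√(328836 + z(621, b(k))) = √(328836 + (-⅛/621 - ⅒*621)) = √(328836 + (-⅛*1/621 - 621/10)) = √(328836 + (-1/4968 - 621/10)) = √(328836 - 1542569/24840) = √(8166743671/24840) = √5635053132990/4140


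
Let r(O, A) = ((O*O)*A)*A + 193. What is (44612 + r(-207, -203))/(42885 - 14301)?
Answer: 294301541/4764 ≈ 61776.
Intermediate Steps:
r(O, A) = 193 + A**2*O**2 (r(O, A) = (O**2*A)*A + 193 = (A*O**2)*A + 193 = A**2*O**2 + 193 = 193 + A**2*O**2)
(44612 + r(-207, -203))/(42885 - 14301) = (44612 + (193 + (-203)**2*(-207)**2))/(42885 - 14301) = (44612 + (193 + 41209*42849))/28584 = (44612 + (193 + 1765764441))*(1/28584) = (44612 + 1765764634)*(1/28584) = 1765809246*(1/28584) = 294301541/4764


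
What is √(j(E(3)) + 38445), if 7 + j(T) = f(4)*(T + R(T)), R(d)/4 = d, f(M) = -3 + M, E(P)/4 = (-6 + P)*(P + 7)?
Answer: √37838 ≈ 194.52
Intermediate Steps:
E(P) = 4*(-6 + P)*(7 + P) (E(P) = 4*((-6 + P)*(P + 7)) = 4*((-6 + P)*(7 + P)) = 4*(-6 + P)*(7 + P))
R(d) = 4*d
j(T) = -7 + 5*T (j(T) = -7 + (-3 + 4)*(T + 4*T) = -7 + 1*(5*T) = -7 + 5*T)
√(j(E(3)) + 38445) = √((-7 + 5*(-168 + 4*3 + 4*3²)) + 38445) = √((-7 + 5*(-168 + 12 + 4*9)) + 38445) = √((-7 + 5*(-168 + 12 + 36)) + 38445) = √((-7 + 5*(-120)) + 38445) = √((-7 - 600) + 38445) = √(-607 + 38445) = √37838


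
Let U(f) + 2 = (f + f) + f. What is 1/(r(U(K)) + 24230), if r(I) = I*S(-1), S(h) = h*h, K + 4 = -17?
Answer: 1/24165 ≈ 4.1382e-5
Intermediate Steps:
K = -21 (K = -4 - 17 = -21)
S(h) = h²
U(f) = -2 + 3*f (U(f) = -2 + ((f + f) + f) = -2 + (2*f + f) = -2 + 3*f)
r(I) = I (r(I) = I*(-1)² = I*1 = I)
1/(r(U(K)) + 24230) = 1/((-2 + 3*(-21)) + 24230) = 1/((-2 - 63) + 24230) = 1/(-65 + 24230) = 1/24165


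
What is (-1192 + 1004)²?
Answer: 35344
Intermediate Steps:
(-1192 + 1004)² = (-188)² = 35344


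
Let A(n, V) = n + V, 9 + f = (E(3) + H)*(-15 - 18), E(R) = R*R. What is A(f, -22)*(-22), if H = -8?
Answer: 1408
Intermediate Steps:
E(R) = R**2
f = -42 (f = -9 + (3**2 - 8)*(-15 - 18) = -9 + (9 - 8)*(-33) = -9 + 1*(-33) = -9 - 33 = -42)
A(n, V) = V + n
A(f, -22)*(-22) = (-22 - 42)*(-22) = -64*(-22) = 1408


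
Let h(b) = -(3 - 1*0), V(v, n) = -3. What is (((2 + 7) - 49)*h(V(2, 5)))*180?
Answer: 21600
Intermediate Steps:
h(b) = -3 (h(b) = -(3 + 0) = -1*3 = -3)
(((2 + 7) - 49)*h(V(2, 5)))*180 = (((2 + 7) - 49)*(-3))*180 = ((9 - 49)*(-3))*180 = -40*(-3)*180 = 120*180 = 21600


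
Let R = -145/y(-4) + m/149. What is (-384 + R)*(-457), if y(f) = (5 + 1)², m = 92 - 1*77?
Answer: 950944337/5364 ≈ 1.7728e+5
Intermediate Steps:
m = 15 (m = 92 - 77 = 15)
y(f) = 36 (y(f) = 6² = 36)
R = -21065/5364 (R = -145/36 + 15/149 = -21065/5364 ≈ -3.9271)
(-384 + R)*(-457) = (-384 - 21065/5364)*(-457) = -2080841/5364*(-457) = 950944337/5364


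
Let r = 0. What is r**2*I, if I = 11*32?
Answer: 0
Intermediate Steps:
I = 352
r**2*I = 0**2*352 = 0*352 = 0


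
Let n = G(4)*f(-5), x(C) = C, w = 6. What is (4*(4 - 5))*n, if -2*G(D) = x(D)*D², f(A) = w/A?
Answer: -768/5 ≈ -153.60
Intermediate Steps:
f(A) = 6/A
G(D) = -D³/2 (G(D) = -D*D²/2 = -D³/2)
n = 192/5 (n = (-½*4³)*(6/(-5)) = (-½*64)*(6*(-⅕)) = -32*(-6/5) = 192/5 ≈ 38.400)
(4*(4 - 5))*n = (4*(4 - 5))*(192/5) = (4*(-1))*(192/5) = -4*192/5 = -768/5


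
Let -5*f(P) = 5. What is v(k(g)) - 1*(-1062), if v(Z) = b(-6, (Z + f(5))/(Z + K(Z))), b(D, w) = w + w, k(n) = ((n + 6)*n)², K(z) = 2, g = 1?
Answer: 18086/17 ≈ 1063.9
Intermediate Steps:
f(P) = -1 (f(P) = -⅕*5 = -1)
k(n) = n²*(6 + n)² (k(n) = ((6 + n)*n)² = (n*(6 + n))² = n²*(6 + n)²)
b(D, w) = 2*w
v(Z) = 2*(-1 + Z)/(2 + Z) (v(Z) = 2*((Z - 1)/(Z + 2)) = 2*((-1 + Z)/(2 + Z)) = 2*(-1 + Z)/(2 + Z))
v(k(g)) - 1*(-1062) = 2*(-1 + 1²*(6 + 1)²)/(2 + 1²*(6 + 1)²) - 1*(-1062) = 2*(-1 + 1*7²)/(2 + 1*7²) + 1062 = 2*(-1 + 1*49)/(2 + 1*49) + 1062 = 2*(-1 + 49)/(2 + 49) + 1062 = 2*48/51 + 1062 = 2*(1/51)*48 + 1062 = 32/17 + 1062 = 18086/17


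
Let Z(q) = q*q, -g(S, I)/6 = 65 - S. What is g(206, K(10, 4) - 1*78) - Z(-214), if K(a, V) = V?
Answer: -44950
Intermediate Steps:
g(S, I) = -390 + 6*S (g(S, I) = -6*(65 - S) = -390 + 6*S)
Z(q) = q²
g(206, K(10, 4) - 1*78) - Z(-214) = (-390 + 6*206) - 1*(-214)² = (-390 + 1236) - 1*45796 = 846 - 45796 = -44950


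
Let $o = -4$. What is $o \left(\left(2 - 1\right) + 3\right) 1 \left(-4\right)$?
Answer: $64$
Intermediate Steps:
$o \left(\left(2 - 1\right) + 3\right) 1 \left(-4\right) = - 4 \left(\left(2 - 1\right) + 3\right) 1 \left(-4\right) = - 4 \left(1 + 3\right) 1 \left(-4\right) = \left(-4\right) 4 \cdot 1 \left(-4\right) = \left(-16\right) 1 \left(-4\right) = \left(-16\right) \left(-4\right) = 64$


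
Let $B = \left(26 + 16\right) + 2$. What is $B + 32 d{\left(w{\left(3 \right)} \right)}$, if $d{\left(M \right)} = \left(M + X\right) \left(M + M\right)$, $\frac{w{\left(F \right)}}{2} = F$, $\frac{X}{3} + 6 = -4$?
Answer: $-9172$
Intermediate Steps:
$X = -30$ ($X = -18 + 3 \left(-4\right) = -18 - 12 = -30$)
$w{\left(F \right)} = 2 F$
$d{\left(M \right)} = 2 M \left(-30 + M\right)$ ($d{\left(M \right)} = \left(M - 30\right) \left(M + M\right) = \left(-30 + M\right) 2 M = 2 M \left(-30 + M\right)$)
$B = 44$ ($B = 42 + 2 = 44$)
$B + 32 d{\left(w{\left(3 \right)} \right)} = 44 + 32 \cdot 2 \cdot 2 \cdot 3 \left(-30 + 2 \cdot 3\right) = 44 + 32 \cdot 2 \cdot 6 \left(-30 + 6\right) = 44 + 32 \cdot 2 \cdot 6 \left(-24\right) = 44 + 32 \left(-288\right) = 44 - 9216 = -9172$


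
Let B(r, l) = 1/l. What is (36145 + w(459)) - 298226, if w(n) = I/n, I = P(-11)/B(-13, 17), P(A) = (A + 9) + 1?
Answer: -7076188/27 ≈ -2.6208e+5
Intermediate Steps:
P(A) = 10 + A (P(A) = (9 + A) + 1 = 10 + A)
I = -17 (I = (10 - 11)/(1/17) = -1/1/17 = -1*17 = -17)
w(n) = -17/n
(36145 + w(459)) - 298226 = (36145 - 17/459) - 298226 = (36145 - 17*1/459) - 298226 = (36145 - 1/27) - 298226 = 975914/27 - 298226 = -7076188/27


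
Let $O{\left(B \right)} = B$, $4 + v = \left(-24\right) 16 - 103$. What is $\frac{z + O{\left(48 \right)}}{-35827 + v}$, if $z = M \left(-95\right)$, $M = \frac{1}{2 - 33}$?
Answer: $- \frac{1583}{1125858} \approx -0.001406$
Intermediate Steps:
$M = - \frac{1}{31}$ ($M = \frac{1}{-31} = - \frac{1}{31} \approx -0.032258$)
$v = -491$ ($v = -4 - 487 = -491$)
$z = \frac{95}{31}$ ($z = \left(- \frac{1}{31}\right) \left(-95\right) = \frac{95}{31} \approx 3.0645$)
$\frac{z + O{\left(48 \right)}}{-35827 + v} = \frac{\frac{95}{31} + 48}{-35827 - 491} = \frac{1583}{31 \left(-36318\right)} = \frac{1583}{31} \left(- \frac{1}{36318}\right) = - \frac{1583}{1125858}$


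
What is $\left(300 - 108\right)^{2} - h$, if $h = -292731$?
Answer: $329595$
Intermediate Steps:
$\left(300 - 108\right)^{2} - h = \left(300 - 108\right)^{2} - -292731 = 192^{2} + 292731 = 36864 + 292731 = 329595$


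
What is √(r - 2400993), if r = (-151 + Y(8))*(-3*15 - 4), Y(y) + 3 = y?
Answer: I*√2393839 ≈ 1547.2*I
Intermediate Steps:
Y(y) = -3 + y
r = 7154 (r = (-151 + (-3 + 8))*(-3*15 - 4) = (-151 + 5)*(-45 - 4) = -146*(-49) = 7154)
√(r - 2400993) = √(7154 - 2400993) = √(-2393839) = I*√2393839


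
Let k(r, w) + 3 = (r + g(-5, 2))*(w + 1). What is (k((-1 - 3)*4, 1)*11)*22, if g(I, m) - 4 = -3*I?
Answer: 726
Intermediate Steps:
g(I, m) = 4 - 3*I
k(r, w) = -3 + (1 + w)*(19 + r) (k(r, w) = -3 + (r + (4 - 3*(-5)))*(w + 1) = -3 + (r + (4 + 15))*(1 + w) = -3 + (r + 19)*(1 + w) = -3 + (19 + r)*(1 + w) = -3 + (1 + w)*(19 + r))
(k((-1 - 3)*4, 1)*11)*22 = ((16 + (-1 - 3)*4 + 19*1 + ((-1 - 3)*4)*1)*11)*22 = ((16 - 4*4 + 19 - 4*4*1)*11)*22 = ((16 - 16 + 19 - 16*1)*11)*22 = ((16 - 16 + 19 - 16)*11)*22 = (3*11)*22 = 33*22 = 726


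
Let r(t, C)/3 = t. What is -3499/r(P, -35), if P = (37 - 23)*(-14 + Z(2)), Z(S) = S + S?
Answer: 3499/420 ≈ 8.3309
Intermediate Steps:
Z(S) = 2*S
P = -140 (P = (37 - 23)*(-14 + 2*2) = 14*(-14 + 4) = 14*(-10) = -140)
r(t, C) = 3*t
-3499/r(P, -35) = -3499/(3*(-140)) = -3499/(-420) = -3499*(-1/420) = 3499/420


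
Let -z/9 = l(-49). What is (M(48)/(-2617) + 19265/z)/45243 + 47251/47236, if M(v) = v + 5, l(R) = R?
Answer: 50399640495377/50335077390444 ≈ 1.0013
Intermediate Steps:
z = 441 (z = -9*(-49) = 441)
M(v) = 5 + v
(M(48)/(-2617) + 19265/z)/45243 + 47251/47236 = ((5 + 48)/(-2617) + 19265/441)/45243 + 47251/47236 = (53*(-1/2617) + 19265*(1/441))*(1/45243) + 47251*(1/47236) = (-53/2617 + 19265/441)*(1/45243) + 47251/47236 = (50393132/1154097)*(1/45243) + 47251/47236 = 50393132/52214810571 + 47251/47236 = 50399640495377/50335077390444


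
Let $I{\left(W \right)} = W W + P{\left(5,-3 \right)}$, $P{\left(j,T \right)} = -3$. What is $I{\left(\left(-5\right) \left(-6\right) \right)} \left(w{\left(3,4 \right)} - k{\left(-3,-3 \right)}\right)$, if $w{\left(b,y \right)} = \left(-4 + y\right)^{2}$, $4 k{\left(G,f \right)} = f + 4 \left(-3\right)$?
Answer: $\frac{13455}{4} \approx 3363.8$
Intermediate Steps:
$k{\left(G,f \right)} = -3 + \frac{f}{4}$ ($k{\left(G,f \right)} = \frac{f + 4 \left(-3\right)}{4} = \frac{f - 12}{4} = \frac{-12 + f}{4} = -3 + \frac{f}{4}$)
$I{\left(W \right)} = -3 + W^{2}$ ($I{\left(W \right)} = W W - 3 = W^{2} - 3 = -3 + W^{2}$)
$I{\left(\left(-5\right) \left(-6\right) \right)} \left(w{\left(3,4 \right)} - k{\left(-3,-3 \right)}\right) = \left(-3 + \left(\left(-5\right) \left(-6\right)\right)^{2}\right) \left(\left(-4 + 4\right)^{2} - \left(-3 + \frac{1}{4} \left(-3\right)\right)\right) = \left(-3 + 30^{2}\right) \left(0^{2} - \left(-3 - \frac{3}{4}\right)\right) = \left(-3 + 900\right) \left(0 - - \frac{15}{4}\right) = 897 \left(0 + \frac{15}{4}\right) = 897 \cdot \frac{15}{4} = \frac{13455}{4}$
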